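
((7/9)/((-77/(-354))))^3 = 1643032/35937 = 45.72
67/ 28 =2.39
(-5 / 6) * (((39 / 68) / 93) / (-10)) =13/25296 = 0.00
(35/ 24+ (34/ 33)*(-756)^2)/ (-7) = -22208311/264 = -84122.39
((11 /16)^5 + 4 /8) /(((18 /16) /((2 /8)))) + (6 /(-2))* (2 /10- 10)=697059719/23592960 = 29.55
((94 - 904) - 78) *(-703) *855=533745720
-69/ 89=-0.78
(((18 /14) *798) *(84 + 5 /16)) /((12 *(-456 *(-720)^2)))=-1349/44236800 = 0.00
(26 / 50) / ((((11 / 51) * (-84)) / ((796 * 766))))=-33687914/1925 = -17500.22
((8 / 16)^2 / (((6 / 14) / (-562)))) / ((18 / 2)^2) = -1967/486 = -4.05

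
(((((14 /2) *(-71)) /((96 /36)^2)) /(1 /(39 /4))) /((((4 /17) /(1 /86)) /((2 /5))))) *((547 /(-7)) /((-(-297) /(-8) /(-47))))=403399919/302720 = 1332.58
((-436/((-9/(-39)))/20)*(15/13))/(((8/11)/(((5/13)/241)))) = -5995/25064 = -0.24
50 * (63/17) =3150/17 = 185.29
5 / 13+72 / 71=1.40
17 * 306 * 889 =4624578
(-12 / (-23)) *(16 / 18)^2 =256/621 = 0.41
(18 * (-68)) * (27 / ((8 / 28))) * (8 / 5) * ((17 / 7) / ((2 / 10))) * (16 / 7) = -35956224/7 = -5136603.43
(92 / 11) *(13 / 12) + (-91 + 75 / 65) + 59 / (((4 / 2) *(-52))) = -279203/3432 = -81.35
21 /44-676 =-29723/44 = -675.52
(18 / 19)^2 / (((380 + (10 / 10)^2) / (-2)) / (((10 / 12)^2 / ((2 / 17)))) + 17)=-0.06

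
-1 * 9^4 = -6561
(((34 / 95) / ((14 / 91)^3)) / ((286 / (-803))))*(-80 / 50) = 441.53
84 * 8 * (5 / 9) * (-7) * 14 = -109760/3 = -36586.67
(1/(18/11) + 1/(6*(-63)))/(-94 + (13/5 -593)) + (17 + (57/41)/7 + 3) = 535584443/26517078 = 20.20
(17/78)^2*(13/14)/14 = 289/91728 = 0.00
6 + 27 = 33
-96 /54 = -16/9 = -1.78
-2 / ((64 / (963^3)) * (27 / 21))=-694599381/32 = -21706230.66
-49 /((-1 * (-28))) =-7/4 = -1.75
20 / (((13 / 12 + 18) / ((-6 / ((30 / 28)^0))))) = -1440/229 = -6.29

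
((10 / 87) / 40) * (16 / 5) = 4/435 = 0.01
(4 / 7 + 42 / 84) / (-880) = -3/2464 = 0.00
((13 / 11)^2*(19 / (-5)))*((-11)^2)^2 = -388531/5 = -77706.20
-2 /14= -1/7 = -0.14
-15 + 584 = 569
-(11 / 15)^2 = -0.54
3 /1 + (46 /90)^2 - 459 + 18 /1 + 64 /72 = -884621/2025 = -436.85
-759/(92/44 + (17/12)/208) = -20839104/57595 = -361.82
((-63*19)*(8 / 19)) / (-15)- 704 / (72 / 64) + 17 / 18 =-17737/30 = -591.23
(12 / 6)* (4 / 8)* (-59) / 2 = -59/2 = -29.50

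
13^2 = 169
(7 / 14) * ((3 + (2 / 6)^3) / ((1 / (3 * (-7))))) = -287/9 = -31.89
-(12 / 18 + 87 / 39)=-113/39 = -2.90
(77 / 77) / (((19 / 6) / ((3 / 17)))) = 0.06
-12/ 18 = -2/3 = -0.67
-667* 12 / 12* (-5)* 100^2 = 33350000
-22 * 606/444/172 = -1111/6364 = -0.17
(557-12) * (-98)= -53410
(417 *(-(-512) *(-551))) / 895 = -117640704/895 = -131442.13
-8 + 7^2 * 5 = 237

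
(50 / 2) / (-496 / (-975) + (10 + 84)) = 24375/92146 = 0.26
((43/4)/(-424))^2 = 1849/2876416 = 0.00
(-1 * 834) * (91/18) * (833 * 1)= -10536617/3 = -3512205.67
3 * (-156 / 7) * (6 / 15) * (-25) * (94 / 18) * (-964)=-3365737.14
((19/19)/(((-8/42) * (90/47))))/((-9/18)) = 329/60 = 5.48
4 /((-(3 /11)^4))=-58564/81 = -723.01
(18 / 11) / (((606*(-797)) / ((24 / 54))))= -4/2656401 = 0.00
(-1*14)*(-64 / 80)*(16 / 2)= 448/5 = 89.60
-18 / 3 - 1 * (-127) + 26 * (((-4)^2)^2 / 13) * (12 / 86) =192.44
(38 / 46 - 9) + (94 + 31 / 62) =3971/46 = 86.33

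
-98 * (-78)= 7644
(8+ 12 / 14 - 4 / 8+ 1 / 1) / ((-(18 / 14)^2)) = -5.66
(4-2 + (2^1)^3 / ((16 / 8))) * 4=24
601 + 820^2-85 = 672916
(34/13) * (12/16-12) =-765/26 = -29.42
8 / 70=4/35 = 0.11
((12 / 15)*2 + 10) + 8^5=163898/5 = 32779.60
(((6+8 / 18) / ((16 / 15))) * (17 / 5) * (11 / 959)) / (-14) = -5423/322224 = -0.02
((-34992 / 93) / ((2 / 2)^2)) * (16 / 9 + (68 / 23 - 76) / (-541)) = -277613568/385733 = -719.70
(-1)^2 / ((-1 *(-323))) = 1/323 = 0.00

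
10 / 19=0.53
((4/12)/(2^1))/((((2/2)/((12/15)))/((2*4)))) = 16/15 = 1.07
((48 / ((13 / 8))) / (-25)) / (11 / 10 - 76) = 768/48685 = 0.02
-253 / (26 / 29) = -282.19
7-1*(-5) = 12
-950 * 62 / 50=-1178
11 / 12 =0.92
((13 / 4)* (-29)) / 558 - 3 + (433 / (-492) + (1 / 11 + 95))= 91645711/1006632 = 91.04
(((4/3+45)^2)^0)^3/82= 1/82 = 0.01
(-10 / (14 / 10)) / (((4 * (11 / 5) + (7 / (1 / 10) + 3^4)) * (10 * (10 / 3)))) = -15/11186 = 0.00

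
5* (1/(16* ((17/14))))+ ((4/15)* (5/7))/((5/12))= 3401/4760 = 0.71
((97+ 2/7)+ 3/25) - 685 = -102829/175 = -587.59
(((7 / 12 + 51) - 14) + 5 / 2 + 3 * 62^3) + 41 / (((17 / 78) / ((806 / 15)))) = 739634917/1020 = 725132.27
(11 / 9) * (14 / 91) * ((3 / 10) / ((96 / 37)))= 407/18720 = 0.02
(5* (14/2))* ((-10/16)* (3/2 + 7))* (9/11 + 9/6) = -151725/352 = -431.04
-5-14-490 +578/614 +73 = -435.06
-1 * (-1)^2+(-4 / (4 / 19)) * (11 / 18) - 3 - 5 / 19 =-5429/342 = -15.87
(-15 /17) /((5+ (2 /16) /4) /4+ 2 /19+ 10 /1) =-7296/93959 = -0.08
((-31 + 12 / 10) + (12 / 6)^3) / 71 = -109/355 = -0.31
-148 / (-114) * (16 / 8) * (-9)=-444/19 = -23.37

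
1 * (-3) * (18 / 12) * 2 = -9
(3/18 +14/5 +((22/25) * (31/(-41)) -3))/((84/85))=-73049/103320 = -0.71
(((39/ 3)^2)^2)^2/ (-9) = -815730721/9 = -90636746.78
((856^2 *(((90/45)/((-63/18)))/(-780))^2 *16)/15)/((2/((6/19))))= 11723776/177006375 = 0.07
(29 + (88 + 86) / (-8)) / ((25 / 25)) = 7.25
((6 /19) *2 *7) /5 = 84/95 = 0.88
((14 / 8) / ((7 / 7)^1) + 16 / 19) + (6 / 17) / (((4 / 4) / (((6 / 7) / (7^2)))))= 1151443/443156 = 2.60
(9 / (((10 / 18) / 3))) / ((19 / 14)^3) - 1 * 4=529612/34295 = 15.44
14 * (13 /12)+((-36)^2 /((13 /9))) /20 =23411/390 = 60.03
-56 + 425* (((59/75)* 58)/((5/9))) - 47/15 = 522679/15 = 34845.27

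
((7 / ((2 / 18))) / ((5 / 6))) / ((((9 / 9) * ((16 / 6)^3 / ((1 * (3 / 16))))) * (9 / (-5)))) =-1701/4096 = -0.42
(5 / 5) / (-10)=-0.10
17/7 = 2.43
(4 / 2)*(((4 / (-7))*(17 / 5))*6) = -816/35 = -23.31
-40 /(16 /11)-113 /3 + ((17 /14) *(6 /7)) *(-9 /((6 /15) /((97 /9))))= -46682/147 = -317.56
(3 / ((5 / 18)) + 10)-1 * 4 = 84/5 = 16.80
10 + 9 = 19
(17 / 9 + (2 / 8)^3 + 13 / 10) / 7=9229/20160 = 0.46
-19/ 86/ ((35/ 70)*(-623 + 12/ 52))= 247/348128 = 0.00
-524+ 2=-522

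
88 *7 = 616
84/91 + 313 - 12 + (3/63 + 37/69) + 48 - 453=-214518/2093 = -102.49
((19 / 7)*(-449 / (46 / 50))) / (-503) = 213275/80983 = 2.63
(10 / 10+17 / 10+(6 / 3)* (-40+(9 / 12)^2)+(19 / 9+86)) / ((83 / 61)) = 262117/29880 = 8.77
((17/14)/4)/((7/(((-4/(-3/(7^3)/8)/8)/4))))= 119/24 = 4.96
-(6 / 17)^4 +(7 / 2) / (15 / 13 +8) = 61277/167042 = 0.37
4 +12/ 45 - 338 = -5006/15 = -333.73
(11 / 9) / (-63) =-11/567 = -0.02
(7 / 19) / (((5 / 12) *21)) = 4/95 = 0.04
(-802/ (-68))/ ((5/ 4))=802/85 = 9.44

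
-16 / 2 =-8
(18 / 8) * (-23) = -207/4 = -51.75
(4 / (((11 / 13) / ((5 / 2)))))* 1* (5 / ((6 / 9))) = 975/11 = 88.64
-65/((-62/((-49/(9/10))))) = -15925/279 = -57.08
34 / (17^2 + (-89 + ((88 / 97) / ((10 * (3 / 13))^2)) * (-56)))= 371025/2078396 = 0.18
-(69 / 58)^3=-328509/195112 = -1.68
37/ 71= 0.52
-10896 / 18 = -1816/3 = -605.33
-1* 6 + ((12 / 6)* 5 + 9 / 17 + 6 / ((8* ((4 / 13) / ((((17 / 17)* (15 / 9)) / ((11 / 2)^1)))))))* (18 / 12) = 32619/2992 = 10.90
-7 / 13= -0.54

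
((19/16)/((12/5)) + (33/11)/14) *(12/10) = 953/1120 = 0.85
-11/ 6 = -1.83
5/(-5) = -1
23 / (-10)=-23/10 = -2.30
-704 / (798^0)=-704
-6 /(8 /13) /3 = -13/4 = -3.25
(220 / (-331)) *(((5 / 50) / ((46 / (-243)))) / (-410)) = -2673/3121330 = 0.00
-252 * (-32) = 8064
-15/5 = -3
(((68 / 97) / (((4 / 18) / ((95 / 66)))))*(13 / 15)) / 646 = 13/2134 = 0.01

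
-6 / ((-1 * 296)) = 0.02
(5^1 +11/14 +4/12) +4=425/42 = 10.12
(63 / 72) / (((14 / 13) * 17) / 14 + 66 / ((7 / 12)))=637/83320 = 0.01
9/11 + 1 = 20/11 = 1.82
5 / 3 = 1.67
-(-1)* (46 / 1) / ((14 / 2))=46/7 = 6.57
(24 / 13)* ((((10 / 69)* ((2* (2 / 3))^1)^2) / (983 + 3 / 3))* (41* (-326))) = -52160/8073 = -6.46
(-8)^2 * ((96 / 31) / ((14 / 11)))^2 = 17842176/47089 = 378.90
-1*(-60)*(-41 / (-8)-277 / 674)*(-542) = -51662085/337 = -153299.96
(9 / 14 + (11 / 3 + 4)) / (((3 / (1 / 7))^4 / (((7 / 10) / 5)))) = 349/58344300 = 0.00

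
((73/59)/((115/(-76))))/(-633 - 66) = 5548/4742715 = 0.00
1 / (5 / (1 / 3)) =1/15 = 0.07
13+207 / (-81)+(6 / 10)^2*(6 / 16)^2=151129/14400 = 10.50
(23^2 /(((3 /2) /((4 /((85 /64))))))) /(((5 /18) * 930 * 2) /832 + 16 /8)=405.25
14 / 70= 1/5 = 0.20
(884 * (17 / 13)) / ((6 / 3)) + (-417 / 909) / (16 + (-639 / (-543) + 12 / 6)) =607864955/1051713 = 577.98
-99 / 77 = -9/7 = -1.29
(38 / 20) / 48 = 19/480 = 0.04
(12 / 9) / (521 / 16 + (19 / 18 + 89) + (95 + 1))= 192/31481 = 0.01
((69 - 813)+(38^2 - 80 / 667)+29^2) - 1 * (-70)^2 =-2240533/667 = -3359.12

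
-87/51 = -29/17 = -1.71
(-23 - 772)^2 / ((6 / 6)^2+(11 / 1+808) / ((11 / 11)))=126405/164 = 770.76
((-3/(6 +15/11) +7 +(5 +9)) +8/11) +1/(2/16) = 8708/297 = 29.32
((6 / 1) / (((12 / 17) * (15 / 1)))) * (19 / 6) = 323/180 = 1.79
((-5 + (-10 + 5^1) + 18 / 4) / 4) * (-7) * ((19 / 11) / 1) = 133/8 = 16.62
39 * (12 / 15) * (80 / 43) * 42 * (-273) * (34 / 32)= -30407832/43 = -707158.88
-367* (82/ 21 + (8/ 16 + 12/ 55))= -3919193/2310 = -1696.62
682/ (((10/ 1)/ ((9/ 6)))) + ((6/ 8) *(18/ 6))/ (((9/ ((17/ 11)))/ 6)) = 5754/55 = 104.62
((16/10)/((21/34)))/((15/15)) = 272/105 = 2.59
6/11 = 0.55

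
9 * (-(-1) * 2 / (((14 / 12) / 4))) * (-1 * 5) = -2160/7 = -308.57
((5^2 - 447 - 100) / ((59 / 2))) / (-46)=522/1357 = 0.38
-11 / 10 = -1.10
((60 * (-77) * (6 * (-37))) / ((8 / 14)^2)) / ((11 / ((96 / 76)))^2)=164475360/3971 = 41419.13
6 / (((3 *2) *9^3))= 1/729 = 0.00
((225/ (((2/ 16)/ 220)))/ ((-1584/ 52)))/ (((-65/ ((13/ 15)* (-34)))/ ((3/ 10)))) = -1768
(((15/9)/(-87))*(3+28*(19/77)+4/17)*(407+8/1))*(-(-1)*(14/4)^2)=-192877475/195228 = -987.96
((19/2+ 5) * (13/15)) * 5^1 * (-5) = -1885/6 = -314.17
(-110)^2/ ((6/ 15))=30250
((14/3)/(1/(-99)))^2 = 213444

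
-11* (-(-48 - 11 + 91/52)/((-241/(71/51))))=178849/49164 = 3.64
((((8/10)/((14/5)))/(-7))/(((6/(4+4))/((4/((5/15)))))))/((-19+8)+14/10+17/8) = 1280/14651 = 0.09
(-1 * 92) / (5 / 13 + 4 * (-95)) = 1196/4935 = 0.24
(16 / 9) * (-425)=-755.56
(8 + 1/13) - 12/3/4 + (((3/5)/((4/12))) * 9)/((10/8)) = 6512/325 = 20.04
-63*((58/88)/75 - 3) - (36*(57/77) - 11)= 1330537/7700 = 172.80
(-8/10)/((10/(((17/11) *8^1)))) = -0.99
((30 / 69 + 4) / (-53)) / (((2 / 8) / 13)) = -5304/1219 = -4.35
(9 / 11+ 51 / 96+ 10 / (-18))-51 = -159053/3168 = -50.21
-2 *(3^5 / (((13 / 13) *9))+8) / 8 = -35/4 = -8.75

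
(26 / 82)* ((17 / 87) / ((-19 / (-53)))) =11713/67773 = 0.17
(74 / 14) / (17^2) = 37/2023 = 0.02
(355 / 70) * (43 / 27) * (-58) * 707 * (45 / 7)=-44711185/21 = -2129104.05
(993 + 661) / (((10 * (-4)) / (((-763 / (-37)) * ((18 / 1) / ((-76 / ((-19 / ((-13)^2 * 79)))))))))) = -5679009/19759480 = -0.29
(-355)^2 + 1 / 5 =630126/5 = 126025.20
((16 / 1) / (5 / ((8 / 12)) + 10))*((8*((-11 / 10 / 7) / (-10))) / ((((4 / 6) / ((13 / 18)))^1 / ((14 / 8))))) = 572/2625 = 0.22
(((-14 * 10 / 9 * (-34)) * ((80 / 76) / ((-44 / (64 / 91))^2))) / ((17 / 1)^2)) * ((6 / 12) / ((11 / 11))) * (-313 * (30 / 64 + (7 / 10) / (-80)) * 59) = -869869568/416116701 = -2.09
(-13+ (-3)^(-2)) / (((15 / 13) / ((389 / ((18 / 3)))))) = -293306/405 = -724.21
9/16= 0.56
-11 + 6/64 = -349/32 = -10.91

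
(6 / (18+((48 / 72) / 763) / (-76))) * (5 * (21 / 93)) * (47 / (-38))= -4518486/9707185 = -0.47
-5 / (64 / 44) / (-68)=55/1088 = 0.05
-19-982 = -1001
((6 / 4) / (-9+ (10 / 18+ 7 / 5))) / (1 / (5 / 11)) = -675/6974 = -0.10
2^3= 8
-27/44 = -0.61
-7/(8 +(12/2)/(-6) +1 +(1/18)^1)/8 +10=9.89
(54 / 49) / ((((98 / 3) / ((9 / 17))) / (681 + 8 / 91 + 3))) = 45381708/3714347 = 12.22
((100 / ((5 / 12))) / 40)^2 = 36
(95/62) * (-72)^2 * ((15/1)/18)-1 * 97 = 202193/31 = 6522.35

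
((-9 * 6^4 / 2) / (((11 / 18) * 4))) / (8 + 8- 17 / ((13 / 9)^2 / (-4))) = -1108809/22583 = -49.10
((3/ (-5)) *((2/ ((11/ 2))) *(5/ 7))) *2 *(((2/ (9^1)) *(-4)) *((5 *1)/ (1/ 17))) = 5440/231 = 23.55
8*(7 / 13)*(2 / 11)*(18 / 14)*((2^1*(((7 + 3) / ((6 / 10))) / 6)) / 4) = 200/143 = 1.40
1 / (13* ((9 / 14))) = 14/117 = 0.12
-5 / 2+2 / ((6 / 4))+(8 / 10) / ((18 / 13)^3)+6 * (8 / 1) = 171806/3645 = 47.13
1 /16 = 0.06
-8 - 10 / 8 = -37/4 = -9.25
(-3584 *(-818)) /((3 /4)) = 11726848/3 = 3908949.33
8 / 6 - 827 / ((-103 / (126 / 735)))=29306/10815 = 2.71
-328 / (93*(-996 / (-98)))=-8036/23157 = -0.35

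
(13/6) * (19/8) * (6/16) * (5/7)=1235/896 = 1.38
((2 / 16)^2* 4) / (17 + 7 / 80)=5/1367 = 0.00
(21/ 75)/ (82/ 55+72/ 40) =77/905 = 0.09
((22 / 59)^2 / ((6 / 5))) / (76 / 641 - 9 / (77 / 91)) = -8531710/774463323 = -0.01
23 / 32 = 0.72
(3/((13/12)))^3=46656/2197 = 21.24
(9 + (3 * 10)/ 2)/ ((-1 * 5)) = -24/5 = -4.80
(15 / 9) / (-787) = -5/2361 = 0.00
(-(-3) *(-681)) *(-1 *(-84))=-171612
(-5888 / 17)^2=119960.36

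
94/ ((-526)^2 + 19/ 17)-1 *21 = -98772133/4703511 = -21.00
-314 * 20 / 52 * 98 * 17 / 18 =-1307810/117 = -11177.86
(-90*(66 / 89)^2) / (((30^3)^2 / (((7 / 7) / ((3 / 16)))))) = -242/668334375 = 0.00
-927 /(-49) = 927/49 = 18.92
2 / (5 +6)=2/11 = 0.18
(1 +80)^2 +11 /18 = 6561.61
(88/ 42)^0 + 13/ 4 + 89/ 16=157/16 = 9.81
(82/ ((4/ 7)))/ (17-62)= -287/90 = -3.19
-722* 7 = -5054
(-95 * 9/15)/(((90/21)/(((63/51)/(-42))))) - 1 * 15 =-4967/340 = -14.61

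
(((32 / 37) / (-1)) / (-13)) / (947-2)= 32/454545 = 0.00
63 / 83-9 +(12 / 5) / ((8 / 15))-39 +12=-5103/166 = -30.74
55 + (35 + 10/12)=545/6 = 90.83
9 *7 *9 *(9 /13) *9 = 45927/13 = 3532.85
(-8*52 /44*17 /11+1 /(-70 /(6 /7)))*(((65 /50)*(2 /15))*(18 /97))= -33814794/71889125 = -0.47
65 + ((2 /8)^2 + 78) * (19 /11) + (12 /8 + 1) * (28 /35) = 35523/176 = 201.84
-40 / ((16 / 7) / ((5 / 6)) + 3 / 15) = -13.59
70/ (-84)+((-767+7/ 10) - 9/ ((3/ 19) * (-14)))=-160243/210 = -763.06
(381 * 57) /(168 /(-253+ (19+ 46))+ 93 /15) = 5103495/1247 = 4092.62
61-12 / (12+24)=182/3 = 60.67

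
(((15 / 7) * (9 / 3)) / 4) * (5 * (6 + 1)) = 225/4 = 56.25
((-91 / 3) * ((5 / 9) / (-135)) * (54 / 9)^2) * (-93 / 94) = -5642/1269 = -4.45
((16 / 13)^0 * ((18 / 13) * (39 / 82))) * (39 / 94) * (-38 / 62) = -20007/119474 = -0.17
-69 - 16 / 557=-38449/557 = -69.03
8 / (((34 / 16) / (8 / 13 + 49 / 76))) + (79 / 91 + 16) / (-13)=1316915/382109 = 3.45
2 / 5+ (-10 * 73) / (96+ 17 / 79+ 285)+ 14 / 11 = -200589/828190 = -0.24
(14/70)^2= 1/25 = 0.04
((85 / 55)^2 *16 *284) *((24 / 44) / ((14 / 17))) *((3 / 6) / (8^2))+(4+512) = 572.16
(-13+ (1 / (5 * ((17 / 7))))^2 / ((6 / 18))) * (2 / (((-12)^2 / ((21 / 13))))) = -0.29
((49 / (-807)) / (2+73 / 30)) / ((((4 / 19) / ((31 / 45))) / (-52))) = 5642/2421 = 2.33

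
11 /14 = 0.79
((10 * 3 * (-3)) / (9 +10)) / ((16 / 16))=-90/19 = -4.74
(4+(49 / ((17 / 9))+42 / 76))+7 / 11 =221211/7106 = 31.13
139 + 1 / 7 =974/7 = 139.14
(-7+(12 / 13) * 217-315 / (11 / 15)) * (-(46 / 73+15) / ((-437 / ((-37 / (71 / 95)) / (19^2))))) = 375309130/323890853 = 1.16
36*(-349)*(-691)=8681724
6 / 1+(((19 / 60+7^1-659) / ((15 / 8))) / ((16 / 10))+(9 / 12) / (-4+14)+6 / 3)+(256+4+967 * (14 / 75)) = 416437/1800 = 231.35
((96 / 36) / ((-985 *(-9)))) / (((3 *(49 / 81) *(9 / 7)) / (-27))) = -24/6895 = 0.00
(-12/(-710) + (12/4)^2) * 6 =19206/355 = 54.10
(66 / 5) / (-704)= -3/160 = -0.02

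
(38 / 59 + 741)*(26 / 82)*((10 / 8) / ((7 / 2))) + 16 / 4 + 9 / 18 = 214043/2419 = 88.48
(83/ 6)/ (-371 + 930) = 83/3354 = 0.02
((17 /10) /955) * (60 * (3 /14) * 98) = 2142/955 = 2.24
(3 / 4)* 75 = 225/4 = 56.25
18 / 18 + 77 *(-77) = -5928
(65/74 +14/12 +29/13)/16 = 3085/11544 = 0.27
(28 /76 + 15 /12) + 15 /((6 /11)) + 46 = 5709/76 = 75.12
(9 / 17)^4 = 6561/83521 = 0.08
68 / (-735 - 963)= -34/849 = -0.04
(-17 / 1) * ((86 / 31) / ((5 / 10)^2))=-5848/31 = -188.65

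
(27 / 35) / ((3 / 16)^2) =768/35 = 21.94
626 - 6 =620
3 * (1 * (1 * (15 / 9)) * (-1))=-5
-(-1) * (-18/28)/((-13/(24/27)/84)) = 48/13 = 3.69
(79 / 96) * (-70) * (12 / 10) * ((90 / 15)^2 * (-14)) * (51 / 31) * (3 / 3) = 1776789/31 = 57315.77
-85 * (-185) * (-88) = -1383800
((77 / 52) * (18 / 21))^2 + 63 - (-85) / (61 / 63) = 6284277/41236 = 152.40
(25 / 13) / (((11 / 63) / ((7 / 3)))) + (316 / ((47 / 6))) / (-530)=45636561/1781065 = 25.62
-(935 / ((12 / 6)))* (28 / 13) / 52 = -6545/338 = -19.36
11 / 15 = 0.73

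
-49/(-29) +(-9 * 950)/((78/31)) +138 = -1228412/377 = -3258.39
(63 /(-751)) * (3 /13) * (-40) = 7560/9763 = 0.77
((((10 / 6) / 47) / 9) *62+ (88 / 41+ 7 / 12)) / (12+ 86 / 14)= 4332503/26430732 = 0.16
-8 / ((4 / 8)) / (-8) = 2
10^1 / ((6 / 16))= 80/3 = 26.67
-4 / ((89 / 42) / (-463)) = 873.98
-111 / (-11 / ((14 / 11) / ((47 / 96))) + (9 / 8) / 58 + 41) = -4326336/1433849 = -3.02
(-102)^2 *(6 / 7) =62424/7 = 8917.71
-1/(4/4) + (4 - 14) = -11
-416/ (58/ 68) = -14144/29 = -487.72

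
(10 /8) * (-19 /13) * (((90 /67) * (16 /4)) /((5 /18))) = -30780/871 = -35.34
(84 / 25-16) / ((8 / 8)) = -316/25 = -12.64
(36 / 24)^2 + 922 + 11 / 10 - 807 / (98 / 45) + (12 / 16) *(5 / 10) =1088121/1960 = 555.16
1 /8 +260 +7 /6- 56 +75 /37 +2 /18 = 552593/2664 = 207.43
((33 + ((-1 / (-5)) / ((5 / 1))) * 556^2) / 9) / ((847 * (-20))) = -309961/3811500 = -0.08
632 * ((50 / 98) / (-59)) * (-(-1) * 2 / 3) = -31600/8673 = -3.64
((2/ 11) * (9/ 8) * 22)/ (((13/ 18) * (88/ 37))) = 2997/1144 = 2.62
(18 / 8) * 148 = 333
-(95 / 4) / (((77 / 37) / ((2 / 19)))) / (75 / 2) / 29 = -37/33495 = 0.00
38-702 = -664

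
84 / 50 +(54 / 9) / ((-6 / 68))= -1658/25 = -66.32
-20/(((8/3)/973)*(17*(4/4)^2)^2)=-25.25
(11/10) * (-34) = -187/5 = -37.40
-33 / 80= -0.41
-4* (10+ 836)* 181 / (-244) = 153126/61 = 2510.26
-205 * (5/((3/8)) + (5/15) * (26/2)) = -10865/3 = -3621.67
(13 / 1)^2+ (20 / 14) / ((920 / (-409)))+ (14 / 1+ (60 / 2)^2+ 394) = 950779/644 = 1476.36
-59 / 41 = -1.44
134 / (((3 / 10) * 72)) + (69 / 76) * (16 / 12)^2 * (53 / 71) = 539683/72846 = 7.41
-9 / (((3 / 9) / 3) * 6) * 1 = -13.50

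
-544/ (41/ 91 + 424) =-49504/38625 = -1.28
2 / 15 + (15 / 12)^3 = 2003/960 = 2.09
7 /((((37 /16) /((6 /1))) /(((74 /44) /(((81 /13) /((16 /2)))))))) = 11648/297 = 39.22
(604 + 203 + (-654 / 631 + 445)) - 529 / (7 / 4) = 4190310/4417 = 948.68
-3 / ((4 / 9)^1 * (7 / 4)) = -27/7 = -3.86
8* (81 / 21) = 216/7 = 30.86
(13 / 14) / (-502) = -13/7028 = 0.00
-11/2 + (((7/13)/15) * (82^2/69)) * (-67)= -6455117/26910 = -239.88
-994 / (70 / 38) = -2698/5 = -539.60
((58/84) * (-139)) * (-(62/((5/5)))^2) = 7747582/21 = 368932.48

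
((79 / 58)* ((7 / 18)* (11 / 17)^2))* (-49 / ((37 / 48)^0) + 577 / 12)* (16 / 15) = -736043/3394305 = -0.22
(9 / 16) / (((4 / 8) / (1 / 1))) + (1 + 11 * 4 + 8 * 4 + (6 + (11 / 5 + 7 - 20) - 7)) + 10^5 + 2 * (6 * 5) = 4005053/40 = 100126.32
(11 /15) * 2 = 22/15 = 1.47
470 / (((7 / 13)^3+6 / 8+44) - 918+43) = -826072/1458973 = -0.57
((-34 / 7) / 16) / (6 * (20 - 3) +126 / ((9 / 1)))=-17/6496 = 0.00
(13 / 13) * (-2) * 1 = -2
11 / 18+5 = 101/18 = 5.61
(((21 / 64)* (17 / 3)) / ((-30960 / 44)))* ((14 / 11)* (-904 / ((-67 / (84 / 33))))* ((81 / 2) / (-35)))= 847161/6338200 = 0.13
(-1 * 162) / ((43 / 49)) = -7938/43 = -184.60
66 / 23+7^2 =51.87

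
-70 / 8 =-8.75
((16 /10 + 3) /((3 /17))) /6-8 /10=3.54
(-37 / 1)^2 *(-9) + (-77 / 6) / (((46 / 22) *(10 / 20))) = -850996/69 = -12333.28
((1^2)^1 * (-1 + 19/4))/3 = 1.25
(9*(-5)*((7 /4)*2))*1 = -315/2 = -157.50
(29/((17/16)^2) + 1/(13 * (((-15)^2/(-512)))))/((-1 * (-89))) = 21567232/75233925 = 0.29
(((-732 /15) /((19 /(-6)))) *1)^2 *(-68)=-145744128/9025 = -16148.93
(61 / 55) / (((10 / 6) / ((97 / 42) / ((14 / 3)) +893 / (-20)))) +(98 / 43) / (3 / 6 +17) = -84749542/2897125 = -29.25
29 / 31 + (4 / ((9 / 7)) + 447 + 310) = 212332/279 = 761.05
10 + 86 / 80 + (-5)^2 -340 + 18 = -11437/40 = -285.92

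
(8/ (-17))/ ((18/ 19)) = -76/153 = -0.50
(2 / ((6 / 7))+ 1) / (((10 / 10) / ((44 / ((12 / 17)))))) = 1870/9 = 207.78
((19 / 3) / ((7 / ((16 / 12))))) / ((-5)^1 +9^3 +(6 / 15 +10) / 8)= 760/456939 = 0.00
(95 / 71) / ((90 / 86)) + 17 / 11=19850/7029 = 2.82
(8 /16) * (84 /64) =21/32 = 0.66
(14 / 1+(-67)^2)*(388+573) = 4327383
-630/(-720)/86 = 7/688 = 0.01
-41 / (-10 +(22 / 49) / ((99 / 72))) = 2009/474 = 4.24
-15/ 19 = -0.79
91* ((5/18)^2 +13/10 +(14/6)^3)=2075801/1620 = 1281.36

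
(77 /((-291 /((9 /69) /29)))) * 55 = -4235/64699 = -0.07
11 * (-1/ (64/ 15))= -165/64 = -2.58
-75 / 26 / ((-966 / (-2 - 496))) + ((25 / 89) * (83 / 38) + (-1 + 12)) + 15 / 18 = 232737173/21235578 = 10.96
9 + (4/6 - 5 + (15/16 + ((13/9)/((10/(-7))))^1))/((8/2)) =22747/2880 = 7.90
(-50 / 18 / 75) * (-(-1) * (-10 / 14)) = 5/189 = 0.03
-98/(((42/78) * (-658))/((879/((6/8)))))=15236/47 = 324.17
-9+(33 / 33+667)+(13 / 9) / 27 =160150/243 = 659.05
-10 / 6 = -5/3 = -1.67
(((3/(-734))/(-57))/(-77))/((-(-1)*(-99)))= 1/106310358 = 0.00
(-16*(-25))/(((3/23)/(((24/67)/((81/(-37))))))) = -2723200/5427 = -501.79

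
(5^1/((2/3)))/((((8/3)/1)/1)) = 45/16 = 2.81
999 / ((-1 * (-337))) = 999/337 = 2.96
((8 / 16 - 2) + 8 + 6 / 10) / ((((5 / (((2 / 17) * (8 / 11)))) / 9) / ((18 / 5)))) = 92016/23375 = 3.94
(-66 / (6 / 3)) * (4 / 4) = -33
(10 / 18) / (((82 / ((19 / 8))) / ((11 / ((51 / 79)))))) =82555/301104 = 0.27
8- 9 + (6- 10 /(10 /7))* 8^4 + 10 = -4087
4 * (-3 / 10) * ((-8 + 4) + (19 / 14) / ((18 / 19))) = 647/210 = 3.08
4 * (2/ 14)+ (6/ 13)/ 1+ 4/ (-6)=100/273 = 0.37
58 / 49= 1.18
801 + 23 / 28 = 22451/28 = 801.82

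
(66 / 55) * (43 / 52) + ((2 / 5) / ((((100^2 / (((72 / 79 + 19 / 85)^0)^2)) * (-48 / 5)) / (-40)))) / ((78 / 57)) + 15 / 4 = 739819/156000 = 4.74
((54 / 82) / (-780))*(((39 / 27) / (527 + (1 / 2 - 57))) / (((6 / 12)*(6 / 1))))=-1/1157430 = 0.00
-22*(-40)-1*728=152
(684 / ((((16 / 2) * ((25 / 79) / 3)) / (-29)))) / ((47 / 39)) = -19504.70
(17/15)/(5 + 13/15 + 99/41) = 697/5093 = 0.14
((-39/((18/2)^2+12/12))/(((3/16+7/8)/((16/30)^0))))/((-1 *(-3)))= -104/697 = -0.15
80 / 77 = 1.04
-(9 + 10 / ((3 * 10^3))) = -2701/300 = -9.00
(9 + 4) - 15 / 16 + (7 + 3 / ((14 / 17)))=2543/112 = 22.71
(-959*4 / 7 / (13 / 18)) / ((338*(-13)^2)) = -4932/371293 = -0.01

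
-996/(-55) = 996/55 = 18.11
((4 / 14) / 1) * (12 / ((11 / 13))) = 312/77 = 4.05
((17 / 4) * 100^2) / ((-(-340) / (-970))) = -121250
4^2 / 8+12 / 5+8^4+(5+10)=20577/5 = 4115.40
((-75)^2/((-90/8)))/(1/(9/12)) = -375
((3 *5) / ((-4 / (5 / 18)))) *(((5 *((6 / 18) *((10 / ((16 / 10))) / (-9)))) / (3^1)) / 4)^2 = -390625/40310784 = -0.01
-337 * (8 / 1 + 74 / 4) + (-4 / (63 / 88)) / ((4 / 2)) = -1125595/126 = -8933.29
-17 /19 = -0.89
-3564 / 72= -99/2 = -49.50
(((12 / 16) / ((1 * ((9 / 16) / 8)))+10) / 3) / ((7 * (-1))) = -62/63 = -0.98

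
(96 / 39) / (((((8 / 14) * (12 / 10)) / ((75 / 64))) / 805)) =704375/208 = 3386.42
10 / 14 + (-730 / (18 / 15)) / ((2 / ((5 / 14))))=-1295/12 = -107.92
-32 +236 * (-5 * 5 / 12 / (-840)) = -15833/504 = -31.41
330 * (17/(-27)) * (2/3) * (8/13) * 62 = -1855040/351 = -5285.01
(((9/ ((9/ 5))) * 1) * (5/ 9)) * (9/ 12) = 25/12 = 2.08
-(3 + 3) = -6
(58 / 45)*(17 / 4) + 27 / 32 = 9103/1440 = 6.32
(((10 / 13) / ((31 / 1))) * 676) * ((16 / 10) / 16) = 52/31 = 1.68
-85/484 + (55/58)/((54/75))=72095/63162 = 1.14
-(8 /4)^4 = -16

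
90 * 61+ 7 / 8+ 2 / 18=395351/72 = 5490.99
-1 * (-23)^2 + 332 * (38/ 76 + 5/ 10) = -197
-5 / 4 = -1.25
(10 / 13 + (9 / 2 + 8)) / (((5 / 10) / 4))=1380/13 = 106.15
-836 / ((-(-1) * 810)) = -418/405 = -1.03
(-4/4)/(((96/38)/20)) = -95/12 = -7.92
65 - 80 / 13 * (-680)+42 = 55791/13 = 4291.62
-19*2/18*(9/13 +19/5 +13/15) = -3971/351 = -11.31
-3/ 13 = -0.23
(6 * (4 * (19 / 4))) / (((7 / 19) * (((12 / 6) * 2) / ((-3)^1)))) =-3249/14 = -232.07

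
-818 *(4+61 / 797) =-2657682/797 = -3334.61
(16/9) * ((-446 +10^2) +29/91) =-503312/819 = -614.54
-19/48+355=17021/48 = 354.60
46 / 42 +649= 13652/21 = 650.10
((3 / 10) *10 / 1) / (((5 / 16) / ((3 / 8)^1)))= 18/5 = 3.60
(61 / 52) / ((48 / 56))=427/312 = 1.37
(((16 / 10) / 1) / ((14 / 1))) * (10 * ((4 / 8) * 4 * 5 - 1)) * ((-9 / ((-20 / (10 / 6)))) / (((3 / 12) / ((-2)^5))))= -6912/7 = -987.43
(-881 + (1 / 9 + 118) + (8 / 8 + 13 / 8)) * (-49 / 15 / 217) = 383173/33480 = 11.44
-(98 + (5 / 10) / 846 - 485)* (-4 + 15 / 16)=-1185.19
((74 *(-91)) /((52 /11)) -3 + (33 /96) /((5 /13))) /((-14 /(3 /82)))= 3.73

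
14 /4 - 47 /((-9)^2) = 473/162 = 2.92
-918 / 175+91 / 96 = -72203/16800 = -4.30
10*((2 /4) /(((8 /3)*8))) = 15/64 = 0.23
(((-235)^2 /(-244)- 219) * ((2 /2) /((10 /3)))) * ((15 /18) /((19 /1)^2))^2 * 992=-46655/66063 = -0.71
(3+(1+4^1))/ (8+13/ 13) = 8/9 = 0.89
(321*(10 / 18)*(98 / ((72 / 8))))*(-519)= -9070390/9 = -1007821.11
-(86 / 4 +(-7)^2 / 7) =-28.50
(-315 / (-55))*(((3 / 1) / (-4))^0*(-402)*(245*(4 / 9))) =-2757720/11 = -250701.82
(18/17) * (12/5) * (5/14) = 0.91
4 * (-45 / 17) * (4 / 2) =-360/17 = -21.18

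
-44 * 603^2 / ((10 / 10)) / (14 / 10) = -11427711.43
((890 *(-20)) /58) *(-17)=151300/29 = 5217.24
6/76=3/38 = 0.08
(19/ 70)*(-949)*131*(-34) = 40155037/35 = 1147286.77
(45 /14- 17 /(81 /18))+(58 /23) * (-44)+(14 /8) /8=-5160817/46368 = -111.30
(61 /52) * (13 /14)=61/56 = 1.09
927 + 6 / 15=4637/5 = 927.40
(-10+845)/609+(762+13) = 472810/609 = 776.37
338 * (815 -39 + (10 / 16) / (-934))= 979907123/3736 = 262287.77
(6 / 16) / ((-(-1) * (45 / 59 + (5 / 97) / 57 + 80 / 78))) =4240743/20234080 = 0.21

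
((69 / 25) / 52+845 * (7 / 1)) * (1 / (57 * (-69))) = -7689569/5112900 = -1.50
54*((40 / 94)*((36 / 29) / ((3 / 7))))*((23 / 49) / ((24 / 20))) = 248400/9541 = 26.04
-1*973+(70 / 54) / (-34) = -893249/918 = -973.04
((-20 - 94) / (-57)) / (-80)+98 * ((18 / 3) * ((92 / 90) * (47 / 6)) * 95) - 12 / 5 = 161024887/360 = 447291.35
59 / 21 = 2.81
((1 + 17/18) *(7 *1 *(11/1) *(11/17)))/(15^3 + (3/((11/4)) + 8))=65219/2278170 = 0.03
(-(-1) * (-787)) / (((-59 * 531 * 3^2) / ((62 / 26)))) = 24397/3665493 = 0.01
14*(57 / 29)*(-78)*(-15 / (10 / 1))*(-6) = -19317.10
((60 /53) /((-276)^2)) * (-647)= -3235/336444 = -0.01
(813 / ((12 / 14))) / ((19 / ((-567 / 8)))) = -1075599/304 = -3538.15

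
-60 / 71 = -0.85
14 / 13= 1.08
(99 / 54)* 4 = 22/3 = 7.33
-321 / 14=-22.93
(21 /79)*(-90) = -1890/79 = -23.92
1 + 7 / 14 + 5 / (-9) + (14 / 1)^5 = 9680849/18 = 537824.94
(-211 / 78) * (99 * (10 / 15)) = -2321/13 = -178.54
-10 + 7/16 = -153/16 = -9.56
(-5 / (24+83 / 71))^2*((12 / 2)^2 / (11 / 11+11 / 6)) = 27221400/54287273 = 0.50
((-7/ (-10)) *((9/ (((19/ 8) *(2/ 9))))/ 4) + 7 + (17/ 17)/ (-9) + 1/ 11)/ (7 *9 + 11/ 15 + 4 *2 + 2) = 187423/1386924 = 0.14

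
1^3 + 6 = 7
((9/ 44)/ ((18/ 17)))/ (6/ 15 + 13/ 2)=85/3036 = 0.03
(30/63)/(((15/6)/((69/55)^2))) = 6348/21175 = 0.30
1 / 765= 1/765 = 0.00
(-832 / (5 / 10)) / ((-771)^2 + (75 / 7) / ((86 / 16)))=-500864/178927341 = 0.00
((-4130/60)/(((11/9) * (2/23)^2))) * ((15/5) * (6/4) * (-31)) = 182865249/176 = 1039007.10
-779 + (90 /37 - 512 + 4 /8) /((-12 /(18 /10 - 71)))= -2748821/740 = -3714.62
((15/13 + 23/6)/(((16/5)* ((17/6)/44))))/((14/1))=21395/12376 = 1.73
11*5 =55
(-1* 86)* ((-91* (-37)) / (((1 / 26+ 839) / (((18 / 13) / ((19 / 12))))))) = -125090784/414485 = -301.80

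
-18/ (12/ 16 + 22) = -72/91 = -0.79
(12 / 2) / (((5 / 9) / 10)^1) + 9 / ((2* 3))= 219/2 = 109.50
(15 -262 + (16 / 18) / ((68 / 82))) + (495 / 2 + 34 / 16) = 4525/1224 = 3.70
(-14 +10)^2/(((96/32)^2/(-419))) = -6704/9 = -744.89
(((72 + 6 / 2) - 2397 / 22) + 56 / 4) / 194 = -439/4268 = -0.10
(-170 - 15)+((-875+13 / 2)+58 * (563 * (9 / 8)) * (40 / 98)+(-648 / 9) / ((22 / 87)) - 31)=14687703/1078 = 13624.96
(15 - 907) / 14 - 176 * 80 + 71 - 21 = -98656/7 = -14093.71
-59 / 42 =-1.40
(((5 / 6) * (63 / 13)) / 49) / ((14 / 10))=75/1274 = 0.06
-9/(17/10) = -90/17 = -5.29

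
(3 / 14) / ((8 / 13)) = 39/112 = 0.35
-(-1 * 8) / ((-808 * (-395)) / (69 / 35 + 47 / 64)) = 6061/89364800 = 0.00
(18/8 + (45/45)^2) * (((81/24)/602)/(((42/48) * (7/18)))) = 3159/58996 = 0.05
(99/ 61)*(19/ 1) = 1881/61 = 30.84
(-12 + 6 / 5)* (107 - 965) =46332/5 = 9266.40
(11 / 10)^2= 121/100 = 1.21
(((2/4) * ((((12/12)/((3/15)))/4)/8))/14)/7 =5/6272 = 0.00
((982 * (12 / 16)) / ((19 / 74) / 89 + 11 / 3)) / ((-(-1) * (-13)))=-14551767/942539 = -15.44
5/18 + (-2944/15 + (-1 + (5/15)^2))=-196.88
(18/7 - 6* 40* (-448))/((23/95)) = 71502510/161 = 444114.97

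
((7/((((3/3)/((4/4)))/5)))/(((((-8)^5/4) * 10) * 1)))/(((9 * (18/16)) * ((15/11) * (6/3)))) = -77/4976640 = 0.00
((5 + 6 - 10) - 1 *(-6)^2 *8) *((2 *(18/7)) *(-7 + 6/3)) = 7380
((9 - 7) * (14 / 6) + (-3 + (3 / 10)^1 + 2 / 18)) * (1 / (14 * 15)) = 187/18900 = 0.01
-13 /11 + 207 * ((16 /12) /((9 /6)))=2011/11 = 182.82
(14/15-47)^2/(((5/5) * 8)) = 477481/1800 = 265.27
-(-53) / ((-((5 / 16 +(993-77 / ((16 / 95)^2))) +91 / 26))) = 256/8297 = 0.03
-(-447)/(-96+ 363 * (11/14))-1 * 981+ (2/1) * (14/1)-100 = -927713/883 = -1050.64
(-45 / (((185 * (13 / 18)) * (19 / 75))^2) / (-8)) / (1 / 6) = 0.03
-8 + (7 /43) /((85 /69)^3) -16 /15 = -711381911/79222125 = -8.98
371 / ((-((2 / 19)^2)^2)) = -48349091/16 = -3021818.19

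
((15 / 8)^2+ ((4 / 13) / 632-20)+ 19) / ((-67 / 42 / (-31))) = 107661729/2201888 = 48.90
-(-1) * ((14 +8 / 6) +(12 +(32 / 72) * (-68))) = -2.89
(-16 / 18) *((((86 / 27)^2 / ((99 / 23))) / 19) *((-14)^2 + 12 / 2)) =-274894528/12341241 = -22.27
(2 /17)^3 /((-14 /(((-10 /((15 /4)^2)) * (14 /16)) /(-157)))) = -16/34710345 = 0.00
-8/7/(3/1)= -0.38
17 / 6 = 2.83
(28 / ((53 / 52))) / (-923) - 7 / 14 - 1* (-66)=492729/7526 = 65.47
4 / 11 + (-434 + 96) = -3714/11 = -337.64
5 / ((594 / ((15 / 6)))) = 25/1188 = 0.02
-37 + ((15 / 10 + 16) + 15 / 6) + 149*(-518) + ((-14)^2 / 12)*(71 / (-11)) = -2551046/33 = -77304.42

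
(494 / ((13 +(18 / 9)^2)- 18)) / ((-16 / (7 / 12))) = 1729/96 = 18.01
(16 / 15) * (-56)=-896/15 = -59.73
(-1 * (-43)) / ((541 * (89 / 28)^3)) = 943936/381388229 = 0.00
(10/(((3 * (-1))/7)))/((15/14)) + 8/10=-944/45 = -20.98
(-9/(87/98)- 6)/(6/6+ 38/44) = -10296/1189 = -8.66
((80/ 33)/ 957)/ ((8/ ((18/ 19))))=20/66671 = 0.00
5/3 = 1.67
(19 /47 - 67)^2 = 9796900/2209 = 4434.99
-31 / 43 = -0.72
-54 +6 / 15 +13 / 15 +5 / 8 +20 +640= 607.89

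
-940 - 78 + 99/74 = -75233/74 = -1016.66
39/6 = 13/2 = 6.50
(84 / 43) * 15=1260/43 = 29.30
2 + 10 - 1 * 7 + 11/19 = 106/19 = 5.58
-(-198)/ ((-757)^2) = 198/573049 = 0.00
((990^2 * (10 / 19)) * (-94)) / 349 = -921294000/6631 = -138937.42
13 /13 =1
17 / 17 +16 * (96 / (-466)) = -535/233 = -2.30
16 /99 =0.16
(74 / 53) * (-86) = -6364/53 = -120.08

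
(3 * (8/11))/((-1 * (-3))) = 8/11 = 0.73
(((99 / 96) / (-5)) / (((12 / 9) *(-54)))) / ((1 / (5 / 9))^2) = 55/62208 = 0.00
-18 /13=-1.38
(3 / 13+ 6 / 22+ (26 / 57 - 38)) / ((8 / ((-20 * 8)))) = 6038320/8151 = 740.81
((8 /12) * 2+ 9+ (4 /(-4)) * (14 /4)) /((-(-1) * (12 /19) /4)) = 779/18 = 43.28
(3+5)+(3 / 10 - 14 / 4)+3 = 39/5 = 7.80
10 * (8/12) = 20/3 = 6.67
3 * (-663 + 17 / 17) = -1986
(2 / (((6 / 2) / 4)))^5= 32768/243 = 134.85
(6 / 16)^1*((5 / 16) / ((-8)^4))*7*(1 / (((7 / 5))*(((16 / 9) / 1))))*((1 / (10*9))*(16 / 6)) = 5/2097152 = 0.00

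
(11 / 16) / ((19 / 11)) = 121/304 = 0.40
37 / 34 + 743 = 25299/34 = 744.09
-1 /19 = -0.05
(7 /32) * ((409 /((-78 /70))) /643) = -100205/802464 = -0.12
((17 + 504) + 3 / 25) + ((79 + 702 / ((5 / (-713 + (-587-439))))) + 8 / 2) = -243551.48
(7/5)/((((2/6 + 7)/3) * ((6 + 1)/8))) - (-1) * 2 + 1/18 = 2683/990 = 2.71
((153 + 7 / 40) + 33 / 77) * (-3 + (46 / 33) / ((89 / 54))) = -90705981/274120 = -330.90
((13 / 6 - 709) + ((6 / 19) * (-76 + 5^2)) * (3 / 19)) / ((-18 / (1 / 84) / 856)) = 401.60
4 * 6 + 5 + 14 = 43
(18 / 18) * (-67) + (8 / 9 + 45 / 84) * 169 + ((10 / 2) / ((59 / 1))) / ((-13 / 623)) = 32799649/193284 = 169.70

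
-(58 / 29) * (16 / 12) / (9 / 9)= -2.67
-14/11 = -1.27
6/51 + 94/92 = 1.14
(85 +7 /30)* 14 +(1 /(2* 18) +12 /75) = 1074109/900 = 1193.45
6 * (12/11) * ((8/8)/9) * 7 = 56/11 = 5.09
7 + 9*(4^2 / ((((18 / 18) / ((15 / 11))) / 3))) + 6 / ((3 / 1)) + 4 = 6623/11 = 602.09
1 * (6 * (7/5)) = 42/5 = 8.40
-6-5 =-11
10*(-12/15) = -8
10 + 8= 18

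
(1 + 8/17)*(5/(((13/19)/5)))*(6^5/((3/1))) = 30780000/221 = 139276.02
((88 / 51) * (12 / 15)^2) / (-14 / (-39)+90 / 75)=1144/1615 = 0.71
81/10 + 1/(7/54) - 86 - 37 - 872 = -68543/70 = -979.19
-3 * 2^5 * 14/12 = -112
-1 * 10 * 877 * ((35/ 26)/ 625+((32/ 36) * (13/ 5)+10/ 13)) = -79072951/2925 = -27033.49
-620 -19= -639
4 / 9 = 0.44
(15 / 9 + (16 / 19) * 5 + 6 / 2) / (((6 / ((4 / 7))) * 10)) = 506/5985 = 0.08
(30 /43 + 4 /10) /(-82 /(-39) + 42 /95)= 43719/101351 = 0.43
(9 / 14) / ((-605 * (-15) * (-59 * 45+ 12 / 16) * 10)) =-1/374691625 = 0.00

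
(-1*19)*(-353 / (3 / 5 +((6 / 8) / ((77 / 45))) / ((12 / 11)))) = 3755920/561 = 6695.04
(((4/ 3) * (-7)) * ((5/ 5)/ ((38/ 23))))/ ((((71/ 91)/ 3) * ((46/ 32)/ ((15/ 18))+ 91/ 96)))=-14064960/1730767 = -8.13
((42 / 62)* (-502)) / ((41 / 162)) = -1707804/1271 = -1343.67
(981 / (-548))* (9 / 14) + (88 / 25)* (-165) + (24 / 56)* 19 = -573.81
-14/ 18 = -7/9 = -0.78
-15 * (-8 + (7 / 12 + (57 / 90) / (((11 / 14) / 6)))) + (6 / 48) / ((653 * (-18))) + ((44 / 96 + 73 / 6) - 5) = 47921047/1034352 = 46.33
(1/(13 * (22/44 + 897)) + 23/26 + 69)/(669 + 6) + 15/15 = 1.10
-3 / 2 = -1.50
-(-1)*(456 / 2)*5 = 1140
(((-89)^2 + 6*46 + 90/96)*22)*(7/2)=10099859/16 = 631241.19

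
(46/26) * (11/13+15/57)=6302/3211 = 1.96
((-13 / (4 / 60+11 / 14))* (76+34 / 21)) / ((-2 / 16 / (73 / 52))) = 2379800/179 = 13294.97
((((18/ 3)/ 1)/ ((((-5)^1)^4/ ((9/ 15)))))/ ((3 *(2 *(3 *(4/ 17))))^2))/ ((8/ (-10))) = -289/720000 = 0.00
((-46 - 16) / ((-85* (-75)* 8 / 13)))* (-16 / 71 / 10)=806/2263125 = 0.00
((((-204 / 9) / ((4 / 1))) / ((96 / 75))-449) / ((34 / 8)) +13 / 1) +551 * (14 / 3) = 1010879/408 = 2477.64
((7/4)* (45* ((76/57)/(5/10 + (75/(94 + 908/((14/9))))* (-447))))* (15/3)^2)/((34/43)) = -67.80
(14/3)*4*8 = 448/3 = 149.33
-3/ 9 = -1/3 = -0.33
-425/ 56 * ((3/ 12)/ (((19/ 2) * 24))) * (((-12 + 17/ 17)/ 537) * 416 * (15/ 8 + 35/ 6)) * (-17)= -191137375/20569248 = -9.29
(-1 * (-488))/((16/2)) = 61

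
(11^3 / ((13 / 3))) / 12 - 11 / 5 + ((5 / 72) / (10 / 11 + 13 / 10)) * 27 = 255299/10530 = 24.24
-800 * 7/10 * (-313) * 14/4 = 613480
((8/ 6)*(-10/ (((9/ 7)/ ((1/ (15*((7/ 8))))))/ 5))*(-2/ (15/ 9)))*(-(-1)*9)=128/3 = 42.67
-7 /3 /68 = -7/204 = -0.03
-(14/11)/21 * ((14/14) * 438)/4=-73/11 = -6.64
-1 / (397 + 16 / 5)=-5/2001 = 0.00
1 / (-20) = -1/20 = -0.05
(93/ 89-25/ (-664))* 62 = 67.12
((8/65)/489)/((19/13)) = 8/46455 = 0.00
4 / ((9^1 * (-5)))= -4/45 = -0.09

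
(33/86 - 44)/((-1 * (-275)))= -341/2150 = -0.16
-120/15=-8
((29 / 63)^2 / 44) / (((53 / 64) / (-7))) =-13456/330561 = -0.04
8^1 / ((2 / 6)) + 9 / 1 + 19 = 52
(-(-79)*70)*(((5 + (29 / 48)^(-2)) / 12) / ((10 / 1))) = 3599477/10092 = 356.67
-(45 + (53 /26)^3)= -939797/17576 = -53.47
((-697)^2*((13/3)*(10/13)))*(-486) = -787010580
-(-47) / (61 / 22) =1034/61 = 16.95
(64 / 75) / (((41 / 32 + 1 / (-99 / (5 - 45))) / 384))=25952256/133475 = 194.44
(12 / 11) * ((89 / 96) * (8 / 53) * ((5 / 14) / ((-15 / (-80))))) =3560/12243 = 0.29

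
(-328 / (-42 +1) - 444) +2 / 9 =-3922/9 = -435.78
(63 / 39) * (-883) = -18543/13 = -1426.38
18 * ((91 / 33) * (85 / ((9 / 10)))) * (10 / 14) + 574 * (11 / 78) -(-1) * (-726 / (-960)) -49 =77361623/22880 = 3381.19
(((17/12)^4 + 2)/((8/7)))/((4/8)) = 874951/82944 = 10.55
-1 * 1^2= -1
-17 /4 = -4.25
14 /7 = 2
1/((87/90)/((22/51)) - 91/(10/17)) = -220/33541 = -0.01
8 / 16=1/2 = 0.50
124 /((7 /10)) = 1240/7 = 177.14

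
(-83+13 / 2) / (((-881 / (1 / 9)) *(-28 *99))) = -17/4884264 = 0.00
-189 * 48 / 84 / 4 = -27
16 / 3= 5.33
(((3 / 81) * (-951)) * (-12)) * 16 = 20288/3 = 6762.67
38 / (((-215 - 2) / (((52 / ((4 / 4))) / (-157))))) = 1976/34069 = 0.06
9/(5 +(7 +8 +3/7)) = 63/143 = 0.44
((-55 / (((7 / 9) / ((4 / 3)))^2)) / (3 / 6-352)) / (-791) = -15840/27247577 = 0.00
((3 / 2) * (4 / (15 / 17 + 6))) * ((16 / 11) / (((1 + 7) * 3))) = 68/1287 = 0.05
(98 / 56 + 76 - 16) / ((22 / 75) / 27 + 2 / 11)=5501925/17168 = 320.48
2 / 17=0.12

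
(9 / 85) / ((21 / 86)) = 258/595 = 0.43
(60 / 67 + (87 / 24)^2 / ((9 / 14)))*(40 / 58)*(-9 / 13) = -2058545/202072 = -10.19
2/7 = 0.29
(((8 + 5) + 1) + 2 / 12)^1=85/6 = 14.17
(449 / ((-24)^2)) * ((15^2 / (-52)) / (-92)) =11225/306176 = 0.04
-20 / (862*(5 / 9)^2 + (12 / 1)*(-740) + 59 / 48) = 25920/11162087 = 0.00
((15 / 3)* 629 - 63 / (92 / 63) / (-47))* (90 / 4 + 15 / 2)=204044235/2162 = 94377.54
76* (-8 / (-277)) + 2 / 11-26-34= -175578/3047 = -57.62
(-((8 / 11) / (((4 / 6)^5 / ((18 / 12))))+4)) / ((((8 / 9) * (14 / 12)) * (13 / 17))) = -496179/32032 = -15.49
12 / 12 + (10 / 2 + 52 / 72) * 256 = 13193/9 = 1465.89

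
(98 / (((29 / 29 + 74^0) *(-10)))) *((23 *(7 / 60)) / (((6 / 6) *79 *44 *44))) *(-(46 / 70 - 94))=-10143/1264000 = -0.01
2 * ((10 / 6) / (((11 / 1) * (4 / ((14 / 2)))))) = 35/66 = 0.53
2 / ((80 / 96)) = 12/5 = 2.40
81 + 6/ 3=83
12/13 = 0.92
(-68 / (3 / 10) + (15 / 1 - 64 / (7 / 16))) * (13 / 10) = -97721/210 = -465.34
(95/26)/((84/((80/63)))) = 0.06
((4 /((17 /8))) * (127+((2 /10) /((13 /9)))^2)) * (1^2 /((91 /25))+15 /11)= 331337728/845845 = 391.72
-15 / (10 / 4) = -6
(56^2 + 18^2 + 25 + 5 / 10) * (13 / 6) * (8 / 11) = 181246/33 = 5492.30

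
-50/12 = -4.17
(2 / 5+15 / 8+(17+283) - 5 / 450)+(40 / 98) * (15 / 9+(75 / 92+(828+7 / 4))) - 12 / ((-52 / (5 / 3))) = 677581193/1054872 = 642.33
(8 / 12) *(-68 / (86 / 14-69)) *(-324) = -12852/55 = -233.67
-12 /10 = -6/5 = -1.20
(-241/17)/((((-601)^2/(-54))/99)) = 1288386/6140417 = 0.21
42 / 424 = 21/212 = 0.10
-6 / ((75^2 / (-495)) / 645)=8514/25 = 340.56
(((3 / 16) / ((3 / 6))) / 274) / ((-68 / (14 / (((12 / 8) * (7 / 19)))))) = -19/37264 = 0.00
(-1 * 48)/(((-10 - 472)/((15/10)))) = 36/241 = 0.15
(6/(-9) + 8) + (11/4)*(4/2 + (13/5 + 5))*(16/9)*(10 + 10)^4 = 7509340.67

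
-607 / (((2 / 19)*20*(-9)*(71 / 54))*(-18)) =-11533/8520 = -1.35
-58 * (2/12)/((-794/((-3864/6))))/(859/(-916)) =8553608/1023069 = 8.36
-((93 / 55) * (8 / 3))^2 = -61504/3025 = -20.33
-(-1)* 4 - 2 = 2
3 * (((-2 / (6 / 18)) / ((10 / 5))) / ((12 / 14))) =-21/2 = -10.50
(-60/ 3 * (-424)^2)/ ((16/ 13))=-2921360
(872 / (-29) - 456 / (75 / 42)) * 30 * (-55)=13657776/29 = 470957.79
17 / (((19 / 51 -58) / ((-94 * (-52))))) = -4237896/2939 = -1441.95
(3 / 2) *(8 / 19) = 12/19 = 0.63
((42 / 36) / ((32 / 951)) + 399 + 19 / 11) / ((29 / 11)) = 306521/1856 = 165.15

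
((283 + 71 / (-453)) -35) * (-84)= -3143644/151 = -20818.83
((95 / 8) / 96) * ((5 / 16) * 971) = 461225/12288 = 37.53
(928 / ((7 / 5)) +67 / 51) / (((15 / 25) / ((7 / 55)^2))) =1659763/92565 = 17.93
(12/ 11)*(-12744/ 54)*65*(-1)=184080/11 = 16734.55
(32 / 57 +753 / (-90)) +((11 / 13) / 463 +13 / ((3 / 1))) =-11905331/3430830 = -3.47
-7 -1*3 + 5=-5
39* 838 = 32682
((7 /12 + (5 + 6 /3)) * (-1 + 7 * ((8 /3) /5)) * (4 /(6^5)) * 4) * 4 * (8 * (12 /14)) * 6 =8528/1215 = 7.02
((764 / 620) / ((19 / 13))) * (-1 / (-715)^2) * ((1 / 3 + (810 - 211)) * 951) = -3511726/3735875 = -0.94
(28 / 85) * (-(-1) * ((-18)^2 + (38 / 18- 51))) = 69328/765 = 90.62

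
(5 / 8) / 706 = 5/5648 = 0.00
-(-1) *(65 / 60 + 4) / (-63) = -61/756 = -0.08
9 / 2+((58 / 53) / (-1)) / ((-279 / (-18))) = 14555/3286 = 4.43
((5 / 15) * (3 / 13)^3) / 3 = 3/2197 = 0.00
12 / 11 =1.09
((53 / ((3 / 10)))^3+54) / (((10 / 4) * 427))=297756916/57645 = 5165.36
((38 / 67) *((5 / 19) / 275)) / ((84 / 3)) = 1/51590 = 0.00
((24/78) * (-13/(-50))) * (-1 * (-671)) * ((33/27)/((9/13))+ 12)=299266/405 = 738.93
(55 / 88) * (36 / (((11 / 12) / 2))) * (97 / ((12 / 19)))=82935/11 = 7539.55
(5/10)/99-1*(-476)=94249/198 = 476.01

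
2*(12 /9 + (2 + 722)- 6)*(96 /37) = 138112/37 = 3732.76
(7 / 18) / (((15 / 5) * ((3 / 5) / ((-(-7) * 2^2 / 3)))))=490/243 = 2.02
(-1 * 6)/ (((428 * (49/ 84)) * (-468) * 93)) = 1/1811082 = 0.00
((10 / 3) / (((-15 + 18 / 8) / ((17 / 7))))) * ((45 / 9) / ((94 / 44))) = -4400/2961 = -1.49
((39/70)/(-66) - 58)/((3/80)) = -357332/231 = -1546.89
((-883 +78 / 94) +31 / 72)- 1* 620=-5081887/3384 = -1501.74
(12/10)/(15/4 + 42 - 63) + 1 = 107/115 = 0.93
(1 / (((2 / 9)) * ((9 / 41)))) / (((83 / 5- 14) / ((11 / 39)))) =2255/1014 = 2.22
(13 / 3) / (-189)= -13/567 = -0.02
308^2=94864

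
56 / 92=14/23 = 0.61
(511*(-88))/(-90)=22484/45 = 499.64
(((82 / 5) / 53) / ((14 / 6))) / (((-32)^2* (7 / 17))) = 2091/6648320 = 0.00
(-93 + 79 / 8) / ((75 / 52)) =-1729/30 = -57.63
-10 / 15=-2/3 = -0.67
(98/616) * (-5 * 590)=-10325/22 = -469.32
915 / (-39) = -305/13 = -23.46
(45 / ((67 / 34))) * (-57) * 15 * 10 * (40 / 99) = -58140000/737 = -78887.38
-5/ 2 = -2.50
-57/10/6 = -19/20 = -0.95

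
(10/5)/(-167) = -2/167 = -0.01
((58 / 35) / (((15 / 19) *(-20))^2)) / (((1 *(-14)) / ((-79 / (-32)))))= -827051/705600000 = 0.00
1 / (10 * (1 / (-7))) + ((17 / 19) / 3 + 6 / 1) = 3191/570 = 5.60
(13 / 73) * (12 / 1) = 156/73 = 2.14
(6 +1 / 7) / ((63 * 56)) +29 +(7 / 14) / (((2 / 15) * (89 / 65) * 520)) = 255023117/8791776 = 29.01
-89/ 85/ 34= -89/2890 = -0.03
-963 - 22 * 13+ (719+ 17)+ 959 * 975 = 934512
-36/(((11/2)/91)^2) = -1192464/121 = -9855.07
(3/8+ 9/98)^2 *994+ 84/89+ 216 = 423541599/976864 = 433.57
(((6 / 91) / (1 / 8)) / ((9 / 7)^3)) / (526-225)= 112/135837 = 0.00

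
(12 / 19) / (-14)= -6/133 = -0.05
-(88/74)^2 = -1936/1369 = -1.41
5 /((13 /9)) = 3.46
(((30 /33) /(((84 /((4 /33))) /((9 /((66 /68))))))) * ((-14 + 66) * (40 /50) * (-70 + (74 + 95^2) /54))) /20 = 348296/139755 = 2.49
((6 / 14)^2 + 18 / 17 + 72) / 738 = 6779/68306 = 0.10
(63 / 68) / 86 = 63/5848 = 0.01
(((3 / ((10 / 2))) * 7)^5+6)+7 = 4124726/3125 = 1319.91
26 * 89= 2314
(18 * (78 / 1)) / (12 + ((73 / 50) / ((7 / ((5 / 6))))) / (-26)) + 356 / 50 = 406604126/3274175 = 124.19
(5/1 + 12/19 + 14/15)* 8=14968/285 = 52.52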